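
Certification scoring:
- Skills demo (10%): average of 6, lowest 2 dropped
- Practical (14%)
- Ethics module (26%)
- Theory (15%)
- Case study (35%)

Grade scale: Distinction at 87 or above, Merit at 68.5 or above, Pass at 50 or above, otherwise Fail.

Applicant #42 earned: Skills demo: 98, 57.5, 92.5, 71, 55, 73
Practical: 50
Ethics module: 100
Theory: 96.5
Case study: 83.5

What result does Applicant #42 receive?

Skills demo: drop 55, 57.5 → average of remaining 4 = 334.5/4 = 83.625
Weighted total:
  Skills demo 83.625 × 0.1 = 8.3625
  Practical 50 × 0.14 = 7
  Ethics module 100 × 0.26 = 26
  Theory 96.5 × 0.15 = 14.475
  Case study 83.5 × 0.35 = 29.225
Sum = 85.0625
85.0625 is ≥ 68.5 and < 87 → Merit

Merit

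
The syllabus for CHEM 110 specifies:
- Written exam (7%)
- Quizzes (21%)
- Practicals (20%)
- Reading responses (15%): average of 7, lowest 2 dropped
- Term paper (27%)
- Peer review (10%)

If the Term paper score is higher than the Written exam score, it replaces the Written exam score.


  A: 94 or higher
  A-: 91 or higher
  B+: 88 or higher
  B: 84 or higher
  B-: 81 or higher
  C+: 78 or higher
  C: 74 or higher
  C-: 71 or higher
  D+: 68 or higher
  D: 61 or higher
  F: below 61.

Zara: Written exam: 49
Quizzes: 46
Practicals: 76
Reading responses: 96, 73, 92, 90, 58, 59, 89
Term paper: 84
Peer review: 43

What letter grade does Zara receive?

Reading responses: drop 58, 59 → average of remaining 5 = 440/5 = 88
Term paper (84) > Written exam (49), so Written exam counts as 84.
Weighted total:
  Written exam 84 × 0.07 = 5.88
  Quizzes 46 × 0.21 = 9.66
  Practicals 76 × 0.2 = 15.2
  Reading responses 88 × 0.15 = 13.2
  Term paper 84 × 0.27 = 22.68
  Peer review 43 × 0.1 = 4.3
Sum = 70.92
70.92 is ≥ 68 and < 71 → D+

D+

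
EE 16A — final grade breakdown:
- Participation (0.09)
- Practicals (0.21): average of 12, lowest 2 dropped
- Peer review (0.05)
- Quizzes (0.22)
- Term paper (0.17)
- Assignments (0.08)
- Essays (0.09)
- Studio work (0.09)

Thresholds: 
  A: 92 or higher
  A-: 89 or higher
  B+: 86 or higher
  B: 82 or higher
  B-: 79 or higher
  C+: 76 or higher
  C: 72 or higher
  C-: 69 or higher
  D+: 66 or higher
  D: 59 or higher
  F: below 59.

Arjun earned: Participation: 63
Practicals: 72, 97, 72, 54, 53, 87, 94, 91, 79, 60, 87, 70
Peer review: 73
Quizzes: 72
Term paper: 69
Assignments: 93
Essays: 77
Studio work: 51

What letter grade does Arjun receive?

C

Practicals: drop 53, 54 → average of remaining 10 = 809/10 = 80.9
Weighted total:
  Participation 63 × 0.09 = 5.67
  Practicals 80.9 × 0.21 = 16.989
  Peer review 73 × 0.05 = 3.65
  Quizzes 72 × 0.22 = 15.84
  Term paper 69 × 0.17 = 11.73
  Assignments 93 × 0.08 = 7.44
  Essays 77 × 0.09 = 6.93
  Studio work 51 × 0.09 = 4.59
Sum = 72.839
72.839 is ≥ 72 and < 76 → C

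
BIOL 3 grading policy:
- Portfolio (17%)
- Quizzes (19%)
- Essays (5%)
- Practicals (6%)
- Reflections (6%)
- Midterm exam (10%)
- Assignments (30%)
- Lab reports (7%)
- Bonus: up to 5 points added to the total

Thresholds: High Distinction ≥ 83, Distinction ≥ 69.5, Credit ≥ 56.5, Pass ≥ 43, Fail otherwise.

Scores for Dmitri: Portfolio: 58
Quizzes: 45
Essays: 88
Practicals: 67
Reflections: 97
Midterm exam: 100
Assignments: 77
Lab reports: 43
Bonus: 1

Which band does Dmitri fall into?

Distinction

Weighted total:
  Portfolio 58 × 0.17 = 9.86
  Quizzes 45 × 0.19 = 8.55
  Essays 88 × 0.05 = 4.4
  Practicals 67 × 0.06 = 4.02
  Reflections 97 × 0.06 = 5.82
  Midterm exam 100 × 0.1 = 10
  Assignments 77 × 0.3 = 23.1
  Lab reports 43 × 0.07 = 3.01
Sum = 68.76
Bonus: 68.76 + 1 = 69.76
69.76 is ≥ 69.5 and < 83 → Distinction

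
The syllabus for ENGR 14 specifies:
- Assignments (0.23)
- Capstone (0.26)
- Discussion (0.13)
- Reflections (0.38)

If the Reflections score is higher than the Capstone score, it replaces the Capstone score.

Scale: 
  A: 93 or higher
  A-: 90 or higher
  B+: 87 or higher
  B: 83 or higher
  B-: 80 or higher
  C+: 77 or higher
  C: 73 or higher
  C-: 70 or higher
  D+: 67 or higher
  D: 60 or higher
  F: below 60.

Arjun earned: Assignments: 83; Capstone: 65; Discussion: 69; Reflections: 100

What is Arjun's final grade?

A-

Reflections (100) > Capstone (65), so Capstone counts as 100.
Weighted total:
  Assignments 83 × 0.23 = 19.09
  Capstone 100 × 0.26 = 26
  Discussion 69 × 0.13 = 8.97
  Reflections 100 × 0.38 = 38
Sum = 92.06
92.06 is ≥ 90 and < 93 → A-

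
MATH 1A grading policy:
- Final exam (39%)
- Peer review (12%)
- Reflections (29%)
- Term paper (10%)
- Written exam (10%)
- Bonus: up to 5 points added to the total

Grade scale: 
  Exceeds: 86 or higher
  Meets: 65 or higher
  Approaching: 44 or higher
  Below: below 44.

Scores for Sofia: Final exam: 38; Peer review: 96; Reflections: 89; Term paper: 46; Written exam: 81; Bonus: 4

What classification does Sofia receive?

Meets

Weighted total:
  Final exam 38 × 0.39 = 14.82
  Peer review 96 × 0.12 = 11.52
  Reflections 89 × 0.29 = 25.81
  Term paper 46 × 0.1 = 4.6
  Written exam 81 × 0.1 = 8.1
Sum = 64.85
Bonus: 64.85 + 4 = 68.85
68.85 is ≥ 65 and < 86 → Meets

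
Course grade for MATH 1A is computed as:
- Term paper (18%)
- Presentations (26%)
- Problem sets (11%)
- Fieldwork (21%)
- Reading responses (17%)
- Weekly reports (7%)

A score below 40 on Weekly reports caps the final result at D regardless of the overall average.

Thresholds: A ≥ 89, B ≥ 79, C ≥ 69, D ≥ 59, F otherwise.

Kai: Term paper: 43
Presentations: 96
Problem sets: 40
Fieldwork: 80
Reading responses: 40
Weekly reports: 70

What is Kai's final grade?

D

Weekly reports score 70 ≥ 40: minimum met.
Weighted total:
  Term paper 43 × 0.18 = 7.74
  Presentations 96 × 0.26 = 24.96
  Problem sets 40 × 0.11 = 4.4
  Fieldwork 80 × 0.21 = 16.8
  Reading responses 40 × 0.17 = 6.8
  Weekly reports 70 × 0.07 = 4.9
Sum = 65.6
65.6 is ≥ 59 and < 69 → D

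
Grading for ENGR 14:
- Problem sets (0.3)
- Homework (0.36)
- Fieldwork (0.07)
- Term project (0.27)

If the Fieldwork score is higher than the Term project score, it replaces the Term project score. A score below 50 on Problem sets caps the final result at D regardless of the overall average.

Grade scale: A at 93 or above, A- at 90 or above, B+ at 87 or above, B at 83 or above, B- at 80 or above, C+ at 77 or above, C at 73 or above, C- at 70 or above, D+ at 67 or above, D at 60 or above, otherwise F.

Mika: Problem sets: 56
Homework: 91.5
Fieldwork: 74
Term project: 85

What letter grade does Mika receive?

Fieldwork (74) ≤ Term project (85), so Term project stays at 85.
Problem sets score 56 ≥ 50: minimum met.
Weighted total:
  Problem sets 56 × 0.3 = 16.8
  Homework 91.5 × 0.36 = 32.94
  Fieldwork 74 × 0.07 = 5.18
  Term project 85 × 0.27 = 22.95
Sum = 77.87
77.87 is ≥ 77 and < 80 → C+

C+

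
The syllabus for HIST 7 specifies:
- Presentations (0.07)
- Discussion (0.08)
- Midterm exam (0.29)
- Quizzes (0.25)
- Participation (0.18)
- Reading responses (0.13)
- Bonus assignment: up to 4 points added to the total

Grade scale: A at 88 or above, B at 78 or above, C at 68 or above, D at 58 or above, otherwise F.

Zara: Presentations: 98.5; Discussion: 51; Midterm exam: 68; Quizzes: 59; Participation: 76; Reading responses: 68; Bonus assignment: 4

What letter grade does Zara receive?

Weighted total:
  Presentations 98.5 × 0.07 = 6.895
  Discussion 51 × 0.08 = 4.08
  Midterm exam 68 × 0.29 = 19.72
  Quizzes 59 × 0.25 = 14.75
  Participation 76 × 0.18 = 13.68
  Reading responses 68 × 0.13 = 8.84
Sum = 67.965
Bonus assignment: 67.965 + 4 = 71.965
71.965 is ≥ 68 and < 78 → C

C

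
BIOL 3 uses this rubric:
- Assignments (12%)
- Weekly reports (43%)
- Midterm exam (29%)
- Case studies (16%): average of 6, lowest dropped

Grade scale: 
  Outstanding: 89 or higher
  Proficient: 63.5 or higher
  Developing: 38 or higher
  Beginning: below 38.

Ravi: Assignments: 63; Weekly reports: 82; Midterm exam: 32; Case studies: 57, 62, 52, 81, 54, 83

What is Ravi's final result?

Developing

Case studies: drop 52 → average of remaining 5 = 337/5 = 67.4
Weighted total:
  Assignments 63 × 0.12 = 7.56
  Weekly reports 82 × 0.43 = 35.26
  Midterm exam 32 × 0.29 = 9.28
  Case studies 67.4 × 0.16 = 10.784
Sum = 62.884
62.884 is ≥ 38 and < 63.5 → Developing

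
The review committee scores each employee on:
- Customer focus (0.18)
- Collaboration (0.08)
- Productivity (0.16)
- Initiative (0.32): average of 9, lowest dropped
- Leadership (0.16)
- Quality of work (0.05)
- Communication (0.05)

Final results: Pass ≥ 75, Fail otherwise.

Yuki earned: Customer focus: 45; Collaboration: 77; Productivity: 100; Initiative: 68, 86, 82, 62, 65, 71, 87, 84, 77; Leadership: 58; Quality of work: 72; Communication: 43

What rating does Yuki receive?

Fail

Initiative: drop 62 → average of remaining 8 = 620/8 = 77.5
Weighted total:
  Customer focus 45 × 0.18 = 8.1
  Collaboration 77 × 0.08 = 6.16
  Productivity 100 × 0.16 = 16
  Initiative 77.5 × 0.32 = 24.8
  Leadership 58 × 0.16 = 9.28
  Quality of work 72 × 0.05 = 3.6
  Communication 43 × 0.05 = 2.15
Sum = 70.09
70.09 < 75 → Fail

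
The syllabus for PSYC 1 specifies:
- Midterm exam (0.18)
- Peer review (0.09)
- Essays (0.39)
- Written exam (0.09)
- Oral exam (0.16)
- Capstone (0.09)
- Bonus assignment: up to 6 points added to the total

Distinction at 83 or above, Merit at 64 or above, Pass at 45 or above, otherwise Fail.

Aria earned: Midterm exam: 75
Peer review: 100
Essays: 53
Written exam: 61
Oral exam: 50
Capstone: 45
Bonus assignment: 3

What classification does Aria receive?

Pass

Weighted total:
  Midterm exam 75 × 0.18 = 13.5
  Peer review 100 × 0.09 = 9
  Essays 53 × 0.39 = 20.67
  Written exam 61 × 0.09 = 5.49
  Oral exam 50 × 0.16 = 8
  Capstone 45 × 0.09 = 4.05
Sum = 60.71
Bonus assignment: 60.71 + 3 = 63.71
63.71 is ≥ 45 and < 64 → Pass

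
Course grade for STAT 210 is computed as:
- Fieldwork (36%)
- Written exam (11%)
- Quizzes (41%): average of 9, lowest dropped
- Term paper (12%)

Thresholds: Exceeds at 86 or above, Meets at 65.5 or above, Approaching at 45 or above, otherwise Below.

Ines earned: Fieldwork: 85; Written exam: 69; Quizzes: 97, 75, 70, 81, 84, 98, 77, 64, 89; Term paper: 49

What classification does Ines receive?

Quizzes: drop 64 → average of remaining 8 = 671/8 = 83.875
Weighted total:
  Fieldwork 85 × 0.36 = 30.6
  Written exam 69 × 0.11 = 7.59
  Quizzes 83.875 × 0.41 = 34.38875
  Term paper 49 × 0.12 = 5.88
Sum = 78.45875
78.45875 is ≥ 65.5 and < 86 → Meets

Meets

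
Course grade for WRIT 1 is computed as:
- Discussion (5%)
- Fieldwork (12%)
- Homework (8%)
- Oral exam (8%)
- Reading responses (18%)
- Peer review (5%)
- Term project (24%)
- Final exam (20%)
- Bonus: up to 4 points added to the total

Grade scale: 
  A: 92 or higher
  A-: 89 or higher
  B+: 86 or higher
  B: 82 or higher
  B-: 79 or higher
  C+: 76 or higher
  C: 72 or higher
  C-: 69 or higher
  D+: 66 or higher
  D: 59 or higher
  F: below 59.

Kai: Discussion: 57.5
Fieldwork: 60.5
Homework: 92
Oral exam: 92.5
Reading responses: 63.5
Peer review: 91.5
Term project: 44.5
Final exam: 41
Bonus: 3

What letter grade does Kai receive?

Weighted total:
  Discussion 57.5 × 0.05 = 2.875
  Fieldwork 60.5 × 0.12 = 7.26
  Homework 92 × 0.08 = 7.36
  Oral exam 92.5 × 0.08 = 7.4
  Reading responses 63.5 × 0.18 = 11.43
  Peer review 91.5 × 0.05 = 4.575
  Term project 44.5 × 0.24 = 10.68
  Final exam 41 × 0.2 = 8.2
Sum = 59.78
Bonus: 59.78 + 3 = 62.78
62.78 is ≥ 59 and < 66 → D

D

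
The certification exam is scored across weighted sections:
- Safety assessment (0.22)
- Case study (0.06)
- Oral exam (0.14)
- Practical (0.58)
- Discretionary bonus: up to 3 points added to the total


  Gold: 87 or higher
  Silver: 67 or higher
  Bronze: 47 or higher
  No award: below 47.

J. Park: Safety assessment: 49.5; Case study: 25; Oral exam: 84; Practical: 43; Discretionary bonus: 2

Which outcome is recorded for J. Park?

Weighted total:
  Safety assessment 49.5 × 0.22 = 10.89
  Case study 25 × 0.06 = 1.5
  Oral exam 84 × 0.14 = 11.76
  Practical 43 × 0.58 = 24.94
Sum = 49.09
Discretionary bonus: 49.09 + 2 = 51.09
51.09 is ≥ 47 and < 67 → Bronze

Bronze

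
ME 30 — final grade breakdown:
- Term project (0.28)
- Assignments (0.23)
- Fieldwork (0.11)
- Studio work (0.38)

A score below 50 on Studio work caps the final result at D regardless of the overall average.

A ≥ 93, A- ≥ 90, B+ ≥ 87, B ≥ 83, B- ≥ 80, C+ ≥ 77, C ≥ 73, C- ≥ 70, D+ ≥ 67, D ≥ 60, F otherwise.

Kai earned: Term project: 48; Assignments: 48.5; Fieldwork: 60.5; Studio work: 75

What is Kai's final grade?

Studio work score 75 ≥ 50: minimum met.
Weighted total:
  Term project 48 × 0.28 = 13.44
  Assignments 48.5 × 0.23 = 11.155
  Fieldwork 60.5 × 0.11 = 6.655
  Studio work 75 × 0.38 = 28.5
Sum = 59.75
59.75 < 60 → F

F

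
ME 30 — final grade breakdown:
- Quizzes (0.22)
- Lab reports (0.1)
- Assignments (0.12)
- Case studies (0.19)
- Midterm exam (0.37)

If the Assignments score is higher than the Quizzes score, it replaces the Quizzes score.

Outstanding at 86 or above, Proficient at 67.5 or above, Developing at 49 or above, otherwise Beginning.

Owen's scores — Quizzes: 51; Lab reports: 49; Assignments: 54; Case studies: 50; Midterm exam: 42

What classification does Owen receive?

Beginning

Assignments (54) > Quizzes (51), so Quizzes counts as 54.
Weighted total:
  Quizzes 54 × 0.22 = 11.88
  Lab reports 49 × 0.1 = 4.9
  Assignments 54 × 0.12 = 6.48
  Case studies 50 × 0.19 = 9.5
  Midterm exam 42 × 0.37 = 15.54
Sum = 48.3
48.3 < 49 → Beginning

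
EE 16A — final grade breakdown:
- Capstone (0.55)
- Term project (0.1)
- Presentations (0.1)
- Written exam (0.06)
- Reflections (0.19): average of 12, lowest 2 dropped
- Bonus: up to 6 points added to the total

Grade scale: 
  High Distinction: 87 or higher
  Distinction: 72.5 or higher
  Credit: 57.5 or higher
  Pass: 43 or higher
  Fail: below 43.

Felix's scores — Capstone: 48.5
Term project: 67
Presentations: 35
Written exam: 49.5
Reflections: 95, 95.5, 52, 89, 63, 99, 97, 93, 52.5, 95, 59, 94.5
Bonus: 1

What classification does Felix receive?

Reflections: drop 52, 52.5 → average of remaining 10 = 880/10 = 88
Weighted total:
  Capstone 48.5 × 0.55 = 26.675
  Term project 67 × 0.1 = 6.7
  Presentations 35 × 0.1 = 3.5
  Written exam 49.5 × 0.06 = 2.97
  Reflections 88 × 0.19 = 16.72
Sum = 56.565
Bonus: 56.565 + 1 = 57.565
57.565 is ≥ 57.5 and < 72.5 → Credit

Credit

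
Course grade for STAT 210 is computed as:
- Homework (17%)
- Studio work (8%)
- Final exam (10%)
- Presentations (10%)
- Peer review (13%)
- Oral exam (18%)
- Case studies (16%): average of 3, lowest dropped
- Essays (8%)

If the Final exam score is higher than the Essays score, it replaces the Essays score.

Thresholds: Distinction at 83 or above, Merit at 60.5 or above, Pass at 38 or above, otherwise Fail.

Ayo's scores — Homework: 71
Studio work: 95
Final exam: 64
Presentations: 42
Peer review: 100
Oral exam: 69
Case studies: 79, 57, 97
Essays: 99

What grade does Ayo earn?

Merit

Case studies: drop 57 → average of remaining 2 = 176/2 = 88
Final exam (64) ≤ Essays (99), so Essays stays at 99.
Weighted total:
  Homework 71 × 0.17 = 12.07
  Studio work 95 × 0.08 = 7.6
  Final exam 64 × 0.1 = 6.4
  Presentations 42 × 0.1 = 4.2
  Peer review 100 × 0.13 = 13
  Oral exam 69 × 0.18 = 12.42
  Case studies 88 × 0.16 = 14.08
  Essays 99 × 0.08 = 7.92
Sum = 77.69
77.69 is ≥ 60.5 and < 83 → Merit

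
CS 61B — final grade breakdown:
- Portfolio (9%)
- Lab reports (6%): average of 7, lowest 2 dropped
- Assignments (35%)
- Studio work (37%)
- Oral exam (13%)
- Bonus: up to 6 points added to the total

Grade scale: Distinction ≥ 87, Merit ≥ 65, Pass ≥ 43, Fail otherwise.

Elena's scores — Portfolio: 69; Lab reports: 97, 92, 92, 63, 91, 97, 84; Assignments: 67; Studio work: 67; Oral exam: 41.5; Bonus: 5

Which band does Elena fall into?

Merit

Lab reports: drop 63, 84 → average of remaining 5 = 469/5 = 93.8
Weighted total:
  Portfolio 69 × 0.09 = 6.21
  Lab reports 93.8 × 0.06 = 5.628
  Assignments 67 × 0.35 = 23.45
  Studio work 67 × 0.37 = 24.79
  Oral exam 41.5 × 0.13 = 5.395
Sum = 65.473
Bonus: 65.473 + 5 = 70.473
70.473 is ≥ 65 and < 87 → Merit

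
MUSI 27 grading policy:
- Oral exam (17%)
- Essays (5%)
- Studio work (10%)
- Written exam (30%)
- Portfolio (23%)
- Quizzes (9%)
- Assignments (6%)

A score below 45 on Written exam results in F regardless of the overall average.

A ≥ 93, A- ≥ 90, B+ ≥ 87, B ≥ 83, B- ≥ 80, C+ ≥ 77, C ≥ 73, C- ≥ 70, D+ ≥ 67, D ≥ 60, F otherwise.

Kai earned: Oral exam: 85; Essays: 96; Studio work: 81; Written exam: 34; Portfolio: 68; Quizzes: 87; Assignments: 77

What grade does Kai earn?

F

Written exam score 34 < 45: minimum not met.
Weighted total:
  Oral exam 85 × 0.17 = 14.45
  Essays 96 × 0.05 = 4.8
  Studio work 81 × 0.1 = 8.1
  Written exam 34 × 0.3 = 10.2
  Portfolio 68 × 0.23 = 15.64
  Quizzes 87 × 0.09 = 7.83
  Assignments 77 × 0.06 = 4.62
Sum = 65.64
Because the Written exam minimum was not met, the result is F.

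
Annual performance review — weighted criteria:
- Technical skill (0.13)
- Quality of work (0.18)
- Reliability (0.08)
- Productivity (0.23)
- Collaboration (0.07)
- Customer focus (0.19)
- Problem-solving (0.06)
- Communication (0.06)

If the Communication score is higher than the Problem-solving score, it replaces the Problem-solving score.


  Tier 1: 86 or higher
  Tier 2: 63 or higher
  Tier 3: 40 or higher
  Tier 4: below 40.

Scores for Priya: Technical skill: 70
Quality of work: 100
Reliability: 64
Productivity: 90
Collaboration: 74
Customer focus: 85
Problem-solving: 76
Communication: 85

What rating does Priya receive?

Communication (85) > Problem-solving (76), so Problem-solving counts as 85.
Weighted total:
  Technical skill 70 × 0.13 = 9.1
  Quality of work 100 × 0.18 = 18
  Reliability 64 × 0.08 = 5.12
  Productivity 90 × 0.23 = 20.7
  Collaboration 74 × 0.07 = 5.18
  Customer focus 85 × 0.19 = 16.15
  Problem-solving 85 × 0.06 = 5.1
  Communication 85 × 0.06 = 5.1
Sum = 84.45
84.45 is ≥ 63 and < 86 → Tier 2

Tier 2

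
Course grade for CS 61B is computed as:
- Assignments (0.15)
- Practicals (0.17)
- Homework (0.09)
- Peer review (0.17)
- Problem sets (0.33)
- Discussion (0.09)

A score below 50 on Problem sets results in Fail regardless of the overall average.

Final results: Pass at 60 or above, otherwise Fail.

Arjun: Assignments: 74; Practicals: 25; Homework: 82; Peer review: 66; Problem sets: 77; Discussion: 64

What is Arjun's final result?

Problem sets score 77 ≥ 50: minimum met.
Weighted total:
  Assignments 74 × 0.15 = 11.1
  Practicals 25 × 0.17 = 4.25
  Homework 82 × 0.09 = 7.38
  Peer review 66 × 0.17 = 11.22
  Problem sets 77 × 0.33 = 25.41
  Discussion 64 × 0.09 = 5.76
Sum = 65.12
65.12 ≥ 60 → Pass

Pass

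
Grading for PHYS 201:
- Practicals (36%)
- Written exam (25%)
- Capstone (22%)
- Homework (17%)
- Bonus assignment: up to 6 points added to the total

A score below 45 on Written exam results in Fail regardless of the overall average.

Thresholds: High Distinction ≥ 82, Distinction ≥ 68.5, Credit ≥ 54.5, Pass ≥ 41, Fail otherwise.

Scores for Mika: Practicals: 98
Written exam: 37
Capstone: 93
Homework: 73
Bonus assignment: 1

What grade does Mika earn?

Fail

Written exam score 37 < 45: minimum not met.
Weighted total:
  Practicals 98 × 0.36 = 35.28
  Written exam 37 × 0.25 = 9.25
  Capstone 93 × 0.22 = 20.46
  Homework 73 × 0.17 = 12.41
Sum = 77.4
Bonus assignment: 77.4 + 1 = 78.4
Because the Written exam minimum was not met, the result is Fail.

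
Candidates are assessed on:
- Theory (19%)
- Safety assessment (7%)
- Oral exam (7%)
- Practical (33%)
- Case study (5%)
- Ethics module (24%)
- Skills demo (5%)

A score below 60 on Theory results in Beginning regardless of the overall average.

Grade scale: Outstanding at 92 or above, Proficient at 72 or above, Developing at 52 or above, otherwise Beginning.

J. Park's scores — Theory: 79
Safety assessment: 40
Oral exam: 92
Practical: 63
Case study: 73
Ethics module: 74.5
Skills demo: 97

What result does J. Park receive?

Developing

Theory score 79 ≥ 60: minimum met.
Weighted total:
  Theory 79 × 0.19 = 15.01
  Safety assessment 40 × 0.07 = 2.8
  Oral exam 92 × 0.07 = 6.44
  Practical 63 × 0.33 = 20.79
  Case study 73 × 0.05 = 3.65
  Ethics module 74.5 × 0.24 = 17.88
  Skills demo 97 × 0.05 = 4.85
Sum = 71.42
71.42 is ≥ 52 and < 72 → Developing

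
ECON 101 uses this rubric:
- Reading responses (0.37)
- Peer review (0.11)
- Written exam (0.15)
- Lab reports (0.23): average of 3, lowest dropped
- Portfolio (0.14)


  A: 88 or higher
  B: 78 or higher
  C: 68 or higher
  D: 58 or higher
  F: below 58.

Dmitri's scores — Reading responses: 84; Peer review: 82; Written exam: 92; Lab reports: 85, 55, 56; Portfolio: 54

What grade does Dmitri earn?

C

Lab reports: drop 55 → average of remaining 2 = 141/2 = 70.5
Weighted total:
  Reading responses 84 × 0.37 = 31.08
  Peer review 82 × 0.11 = 9.02
  Written exam 92 × 0.15 = 13.8
  Lab reports 70.5 × 0.23 = 16.215
  Portfolio 54 × 0.14 = 7.56
Sum = 77.675
77.675 is ≥ 68 and < 78 → C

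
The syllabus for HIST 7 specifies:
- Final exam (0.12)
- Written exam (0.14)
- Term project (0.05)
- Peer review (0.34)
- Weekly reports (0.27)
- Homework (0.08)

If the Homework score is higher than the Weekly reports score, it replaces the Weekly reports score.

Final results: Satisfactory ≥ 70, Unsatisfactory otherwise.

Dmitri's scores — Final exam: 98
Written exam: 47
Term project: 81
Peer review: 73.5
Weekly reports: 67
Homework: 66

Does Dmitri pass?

Satisfactory

Homework (66) ≤ Weekly reports (67), so Weekly reports stays at 67.
Weighted total:
  Final exam 98 × 0.12 = 11.76
  Written exam 47 × 0.14 = 6.58
  Term project 81 × 0.05 = 4.05
  Peer review 73.5 × 0.34 = 24.99
  Weekly reports 67 × 0.27 = 18.09
  Homework 66 × 0.08 = 5.28
Sum = 70.75
70.75 ≥ 70 → Satisfactory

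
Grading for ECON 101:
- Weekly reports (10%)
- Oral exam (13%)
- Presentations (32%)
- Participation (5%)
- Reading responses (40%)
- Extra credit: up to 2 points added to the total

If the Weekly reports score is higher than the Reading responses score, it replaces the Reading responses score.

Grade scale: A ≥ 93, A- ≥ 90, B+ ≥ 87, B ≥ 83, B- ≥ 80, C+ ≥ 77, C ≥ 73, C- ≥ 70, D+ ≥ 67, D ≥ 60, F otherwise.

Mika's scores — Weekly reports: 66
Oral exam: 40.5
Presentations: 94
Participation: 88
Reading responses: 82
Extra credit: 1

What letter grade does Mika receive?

B-

Weekly reports (66) ≤ Reading responses (82), so Reading responses stays at 82.
Weighted total:
  Weekly reports 66 × 0.1 = 6.6
  Oral exam 40.5 × 0.13 = 5.265
  Presentations 94 × 0.32 = 30.08
  Participation 88 × 0.05 = 4.4
  Reading responses 82 × 0.4 = 32.8
Sum = 79.145
Extra credit: 79.145 + 1 = 80.145
80.145 is ≥ 80 and < 83 → B-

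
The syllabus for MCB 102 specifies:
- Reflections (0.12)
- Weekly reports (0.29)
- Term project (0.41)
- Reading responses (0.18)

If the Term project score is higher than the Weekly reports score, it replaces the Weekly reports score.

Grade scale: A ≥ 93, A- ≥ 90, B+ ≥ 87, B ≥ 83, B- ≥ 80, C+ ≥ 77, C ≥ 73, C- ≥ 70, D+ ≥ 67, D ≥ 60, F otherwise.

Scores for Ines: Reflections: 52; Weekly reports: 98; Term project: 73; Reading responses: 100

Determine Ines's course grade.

B-

Term project (73) ≤ Weekly reports (98), so Weekly reports stays at 98.
Weighted total:
  Reflections 52 × 0.12 = 6.24
  Weekly reports 98 × 0.29 = 28.42
  Term project 73 × 0.41 = 29.93
  Reading responses 100 × 0.18 = 18
Sum = 82.59
82.59 is ≥ 80 and < 83 → B-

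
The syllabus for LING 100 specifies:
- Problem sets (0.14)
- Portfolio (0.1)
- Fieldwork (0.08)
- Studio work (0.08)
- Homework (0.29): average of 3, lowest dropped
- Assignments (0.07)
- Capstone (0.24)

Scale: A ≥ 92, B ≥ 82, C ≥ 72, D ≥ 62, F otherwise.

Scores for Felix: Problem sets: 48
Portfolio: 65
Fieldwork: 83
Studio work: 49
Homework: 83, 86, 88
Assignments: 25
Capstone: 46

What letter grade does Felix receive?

F

Homework: drop 83 → average of remaining 2 = 174/2 = 87
Weighted total:
  Problem sets 48 × 0.14 = 6.72
  Portfolio 65 × 0.1 = 6.5
  Fieldwork 83 × 0.08 = 6.64
  Studio work 49 × 0.08 = 3.92
  Homework 87 × 0.29 = 25.23
  Assignments 25 × 0.07 = 1.75
  Capstone 46 × 0.24 = 11.04
Sum = 61.8
61.8 < 62 → F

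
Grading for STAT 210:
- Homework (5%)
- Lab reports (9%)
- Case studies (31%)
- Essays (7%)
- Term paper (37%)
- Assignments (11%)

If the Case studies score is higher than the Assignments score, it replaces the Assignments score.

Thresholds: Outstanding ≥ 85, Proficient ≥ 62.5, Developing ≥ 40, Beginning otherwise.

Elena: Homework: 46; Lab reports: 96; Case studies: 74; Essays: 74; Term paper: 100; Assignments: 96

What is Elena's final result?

Case studies (74) ≤ Assignments (96), so Assignments stays at 96.
Weighted total:
  Homework 46 × 0.05 = 2.3
  Lab reports 96 × 0.09 = 8.64
  Case studies 74 × 0.31 = 22.94
  Essays 74 × 0.07 = 5.18
  Term paper 100 × 0.37 = 37
  Assignments 96 × 0.11 = 10.56
Sum = 86.62
86.62 ≥ 85 → Outstanding

Outstanding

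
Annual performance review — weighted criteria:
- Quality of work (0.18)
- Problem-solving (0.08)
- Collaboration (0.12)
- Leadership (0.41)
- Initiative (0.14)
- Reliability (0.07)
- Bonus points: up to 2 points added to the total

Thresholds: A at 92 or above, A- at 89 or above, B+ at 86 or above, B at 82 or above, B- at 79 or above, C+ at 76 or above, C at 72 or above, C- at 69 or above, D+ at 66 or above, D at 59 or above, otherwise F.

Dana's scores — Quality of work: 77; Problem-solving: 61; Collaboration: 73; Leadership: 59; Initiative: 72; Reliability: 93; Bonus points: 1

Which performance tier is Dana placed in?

C-

Weighted total:
  Quality of work 77 × 0.18 = 13.86
  Problem-solving 61 × 0.08 = 4.88
  Collaboration 73 × 0.12 = 8.76
  Leadership 59 × 0.41 = 24.19
  Initiative 72 × 0.14 = 10.08
  Reliability 93 × 0.07 = 6.51
Sum = 68.28
Bonus points: 68.28 + 1 = 69.28
69.28 is ≥ 69 and < 72 → C-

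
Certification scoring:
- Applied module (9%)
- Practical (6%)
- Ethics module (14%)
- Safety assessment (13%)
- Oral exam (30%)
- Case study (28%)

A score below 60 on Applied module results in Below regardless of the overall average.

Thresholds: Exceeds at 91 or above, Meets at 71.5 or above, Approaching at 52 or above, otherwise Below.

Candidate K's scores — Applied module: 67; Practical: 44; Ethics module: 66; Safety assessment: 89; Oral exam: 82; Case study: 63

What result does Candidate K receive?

Meets

Applied module score 67 ≥ 60: minimum met.
Weighted total:
  Applied module 67 × 0.09 = 6.03
  Practical 44 × 0.06 = 2.64
  Ethics module 66 × 0.14 = 9.24
  Safety assessment 89 × 0.13 = 11.57
  Oral exam 82 × 0.3 = 24.6
  Case study 63 × 0.28 = 17.64
Sum = 71.72
71.72 is ≥ 71.5 and < 91 → Meets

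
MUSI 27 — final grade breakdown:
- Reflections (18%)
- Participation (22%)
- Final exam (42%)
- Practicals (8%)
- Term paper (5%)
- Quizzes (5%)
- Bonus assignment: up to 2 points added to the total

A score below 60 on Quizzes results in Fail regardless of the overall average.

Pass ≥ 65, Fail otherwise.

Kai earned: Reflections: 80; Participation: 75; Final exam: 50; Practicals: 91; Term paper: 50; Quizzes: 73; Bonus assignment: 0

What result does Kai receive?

Pass

Quizzes score 73 ≥ 60: minimum met.
Weighted total:
  Reflections 80 × 0.18 = 14.4
  Participation 75 × 0.22 = 16.5
  Final exam 50 × 0.42 = 21
  Practicals 91 × 0.08 = 7.28
  Term paper 50 × 0.05 = 2.5
  Quizzes 73 × 0.05 = 3.65
Sum = 65.33
Bonus assignment: 65.33 + 0 = 65.33
65.33 ≥ 65 → Pass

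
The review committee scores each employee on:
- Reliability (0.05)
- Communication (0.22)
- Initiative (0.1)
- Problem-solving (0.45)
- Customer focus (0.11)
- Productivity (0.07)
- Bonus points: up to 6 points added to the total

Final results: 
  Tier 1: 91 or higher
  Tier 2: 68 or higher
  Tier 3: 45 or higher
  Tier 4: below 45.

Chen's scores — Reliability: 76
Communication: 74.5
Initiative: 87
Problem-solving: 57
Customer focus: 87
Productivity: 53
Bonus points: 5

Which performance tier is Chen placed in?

Weighted total:
  Reliability 76 × 0.05 = 3.8
  Communication 74.5 × 0.22 = 16.39
  Initiative 87 × 0.1 = 8.7
  Problem-solving 57 × 0.45 = 25.65
  Customer focus 87 × 0.11 = 9.57
  Productivity 53 × 0.07 = 3.71
Sum = 67.82
Bonus points: 67.82 + 5 = 72.82
72.82 is ≥ 68 and < 91 → Tier 2

Tier 2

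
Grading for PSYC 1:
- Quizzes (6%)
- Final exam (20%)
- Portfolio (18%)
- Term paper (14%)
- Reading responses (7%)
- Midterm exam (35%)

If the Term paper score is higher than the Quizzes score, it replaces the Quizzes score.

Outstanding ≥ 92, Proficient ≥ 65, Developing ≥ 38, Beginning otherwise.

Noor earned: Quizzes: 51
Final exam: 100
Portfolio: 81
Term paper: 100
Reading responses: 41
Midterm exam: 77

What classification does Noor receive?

Term paper (100) > Quizzes (51), so Quizzes counts as 100.
Weighted total:
  Quizzes 100 × 0.06 = 6
  Final exam 100 × 0.2 = 20
  Portfolio 81 × 0.18 = 14.58
  Term paper 100 × 0.14 = 14
  Reading responses 41 × 0.07 = 2.87
  Midterm exam 77 × 0.35 = 26.95
Sum = 84.4
84.4 is ≥ 65 and < 92 → Proficient

Proficient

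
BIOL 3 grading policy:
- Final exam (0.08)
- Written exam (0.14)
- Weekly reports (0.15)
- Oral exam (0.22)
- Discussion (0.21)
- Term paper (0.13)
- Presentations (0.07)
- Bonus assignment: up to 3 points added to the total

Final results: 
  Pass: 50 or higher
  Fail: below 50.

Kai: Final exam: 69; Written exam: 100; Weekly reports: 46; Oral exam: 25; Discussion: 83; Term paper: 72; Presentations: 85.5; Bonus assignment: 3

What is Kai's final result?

Pass

Weighted total:
  Final exam 69 × 0.08 = 5.52
  Written exam 100 × 0.14 = 14
  Weekly reports 46 × 0.15 = 6.9
  Oral exam 25 × 0.22 = 5.5
  Discussion 83 × 0.21 = 17.43
  Term paper 72 × 0.13 = 9.36
  Presentations 85.5 × 0.07 = 5.985
Sum = 64.695
Bonus assignment: 64.695 + 3 = 67.695
67.695 ≥ 50 → Pass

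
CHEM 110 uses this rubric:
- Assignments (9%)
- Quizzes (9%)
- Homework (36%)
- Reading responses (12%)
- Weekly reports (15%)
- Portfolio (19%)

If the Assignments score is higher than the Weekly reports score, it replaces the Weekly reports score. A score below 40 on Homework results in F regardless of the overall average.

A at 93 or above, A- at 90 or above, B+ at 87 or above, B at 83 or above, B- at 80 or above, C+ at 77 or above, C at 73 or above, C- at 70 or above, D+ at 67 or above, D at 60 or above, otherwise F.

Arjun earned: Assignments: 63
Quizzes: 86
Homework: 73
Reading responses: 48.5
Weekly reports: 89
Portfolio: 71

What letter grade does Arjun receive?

Assignments (63) ≤ Weekly reports (89), so Weekly reports stays at 89.
Homework score 73 ≥ 40: minimum met.
Weighted total:
  Assignments 63 × 0.09 = 5.67
  Quizzes 86 × 0.09 = 7.74
  Homework 73 × 0.36 = 26.28
  Reading responses 48.5 × 0.12 = 5.82
  Weekly reports 89 × 0.15 = 13.35
  Portfolio 71 × 0.19 = 13.49
Sum = 72.35
72.35 is ≥ 70 and < 73 → C-

C-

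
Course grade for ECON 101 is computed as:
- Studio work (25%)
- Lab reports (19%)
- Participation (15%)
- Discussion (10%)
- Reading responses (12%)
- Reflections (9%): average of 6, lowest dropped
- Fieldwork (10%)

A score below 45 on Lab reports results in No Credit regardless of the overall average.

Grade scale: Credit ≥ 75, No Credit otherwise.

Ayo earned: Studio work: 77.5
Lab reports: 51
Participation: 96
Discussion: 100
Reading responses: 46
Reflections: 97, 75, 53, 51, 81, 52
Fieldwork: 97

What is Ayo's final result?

Reflections: drop 51 → average of remaining 5 = 358/5 = 71.6
Lab reports score 51 ≥ 45: minimum met.
Weighted total:
  Studio work 77.5 × 0.25 = 19.375
  Lab reports 51 × 0.19 = 9.69
  Participation 96 × 0.15 = 14.4
  Discussion 100 × 0.1 = 10
  Reading responses 46 × 0.12 = 5.52
  Reflections 71.6 × 0.09 = 6.444
  Fieldwork 97 × 0.1 = 9.7
Sum = 75.129
75.129 ≥ 75 → Credit

Credit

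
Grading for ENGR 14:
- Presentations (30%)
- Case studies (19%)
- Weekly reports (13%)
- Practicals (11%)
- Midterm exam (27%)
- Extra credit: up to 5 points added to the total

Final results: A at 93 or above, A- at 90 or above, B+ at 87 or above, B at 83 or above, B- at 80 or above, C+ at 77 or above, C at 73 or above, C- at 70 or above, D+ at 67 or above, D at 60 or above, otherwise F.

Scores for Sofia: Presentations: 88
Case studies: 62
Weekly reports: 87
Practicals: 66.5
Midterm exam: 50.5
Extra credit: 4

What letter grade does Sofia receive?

C

Weighted total:
  Presentations 88 × 0.3 = 26.4
  Case studies 62 × 0.19 = 11.78
  Weekly reports 87 × 0.13 = 11.31
  Practicals 66.5 × 0.11 = 7.315
  Midterm exam 50.5 × 0.27 = 13.635
Sum = 70.44
Extra credit: 70.44 + 4 = 74.44
74.44 is ≥ 73 and < 77 → C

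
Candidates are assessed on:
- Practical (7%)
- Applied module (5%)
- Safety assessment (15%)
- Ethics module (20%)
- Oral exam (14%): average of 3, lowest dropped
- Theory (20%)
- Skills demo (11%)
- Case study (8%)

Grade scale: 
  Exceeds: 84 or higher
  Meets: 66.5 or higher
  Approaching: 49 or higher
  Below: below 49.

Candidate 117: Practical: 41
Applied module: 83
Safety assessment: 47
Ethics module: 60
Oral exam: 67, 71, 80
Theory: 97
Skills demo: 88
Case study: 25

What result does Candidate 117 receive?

Meets

Oral exam: drop 67 → average of remaining 2 = 151/2 = 75.5
Weighted total:
  Practical 41 × 0.07 = 2.87
  Applied module 83 × 0.05 = 4.15
  Safety assessment 47 × 0.15 = 7.05
  Ethics module 60 × 0.2 = 12
  Oral exam 75.5 × 0.14 = 10.57
  Theory 97 × 0.2 = 19.4
  Skills demo 88 × 0.11 = 9.68
  Case study 25 × 0.08 = 2
Sum = 67.72
67.72 is ≥ 66.5 and < 84 → Meets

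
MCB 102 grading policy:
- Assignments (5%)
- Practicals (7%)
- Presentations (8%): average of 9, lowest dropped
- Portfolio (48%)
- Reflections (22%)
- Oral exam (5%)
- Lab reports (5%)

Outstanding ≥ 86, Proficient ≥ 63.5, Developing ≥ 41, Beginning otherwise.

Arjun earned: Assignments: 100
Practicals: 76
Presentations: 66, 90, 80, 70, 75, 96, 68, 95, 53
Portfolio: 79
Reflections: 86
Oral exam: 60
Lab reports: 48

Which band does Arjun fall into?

Presentations: drop 53 → average of remaining 8 = 640/8 = 80
Weighted total:
  Assignments 100 × 0.05 = 5
  Practicals 76 × 0.07 = 5.32
  Presentations 80 × 0.08 = 6.4
  Portfolio 79 × 0.48 = 37.92
  Reflections 86 × 0.22 = 18.92
  Oral exam 60 × 0.05 = 3
  Lab reports 48 × 0.05 = 2.4
Sum = 78.96
78.96 is ≥ 63.5 and < 86 → Proficient

Proficient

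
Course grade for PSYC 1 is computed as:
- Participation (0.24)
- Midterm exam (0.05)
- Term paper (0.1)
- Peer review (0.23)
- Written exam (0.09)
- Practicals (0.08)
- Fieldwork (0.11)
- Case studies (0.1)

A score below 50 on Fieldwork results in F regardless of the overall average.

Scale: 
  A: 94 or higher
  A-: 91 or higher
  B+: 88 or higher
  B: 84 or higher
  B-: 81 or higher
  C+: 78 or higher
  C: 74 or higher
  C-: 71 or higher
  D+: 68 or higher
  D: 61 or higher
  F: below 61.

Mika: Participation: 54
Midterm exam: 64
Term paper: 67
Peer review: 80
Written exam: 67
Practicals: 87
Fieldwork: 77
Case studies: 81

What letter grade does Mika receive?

D+

Fieldwork score 77 ≥ 50: minimum met.
Weighted total:
  Participation 54 × 0.24 = 12.96
  Midterm exam 64 × 0.05 = 3.2
  Term paper 67 × 0.1 = 6.7
  Peer review 80 × 0.23 = 18.4
  Written exam 67 × 0.09 = 6.03
  Practicals 87 × 0.08 = 6.96
  Fieldwork 77 × 0.11 = 8.47
  Case studies 81 × 0.1 = 8.1
Sum = 70.82
70.82 is ≥ 68 and < 71 → D+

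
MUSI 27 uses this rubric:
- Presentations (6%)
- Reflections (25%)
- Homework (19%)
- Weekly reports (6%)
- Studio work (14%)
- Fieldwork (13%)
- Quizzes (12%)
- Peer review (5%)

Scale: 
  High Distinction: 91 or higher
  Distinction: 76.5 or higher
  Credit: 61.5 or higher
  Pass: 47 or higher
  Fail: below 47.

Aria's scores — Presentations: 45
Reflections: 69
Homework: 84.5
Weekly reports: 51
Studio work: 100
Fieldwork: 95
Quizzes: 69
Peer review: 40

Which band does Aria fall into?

Weighted total:
  Presentations 45 × 0.06 = 2.7
  Reflections 69 × 0.25 = 17.25
  Homework 84.5 × 0.19 = 16.055
  Weekly reports 51 × 0.06 = 3.06
  Studio work 100 × 0.14 = 14
  Fieldwork 95 × 0.13 = 12.35
  Quizzes 69 × 0.12 = 8.28
  Peer review 40 × 0.05 = 2
Sum = 75.695
75.695 is ≥ 61.5 and < 76.5 → Credit

Credit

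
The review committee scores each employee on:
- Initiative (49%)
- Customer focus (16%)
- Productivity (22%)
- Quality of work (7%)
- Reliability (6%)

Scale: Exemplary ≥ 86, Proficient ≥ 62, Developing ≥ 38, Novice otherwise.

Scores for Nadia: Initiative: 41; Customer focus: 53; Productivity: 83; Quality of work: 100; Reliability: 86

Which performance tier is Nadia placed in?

Weighted total:
  Initiative 41 × 0.49 = 20.09
  Customer focus 53 × 0.16 = 8.48
  Productivity 83 × 0.22 = 18.26
  Quality of work 100 × 0.07 = 7
  Reliability 86 × 0.06 = 5.16
Sum = 58.99
58.99 is ≥ 38 and < 62 → Developing

Developing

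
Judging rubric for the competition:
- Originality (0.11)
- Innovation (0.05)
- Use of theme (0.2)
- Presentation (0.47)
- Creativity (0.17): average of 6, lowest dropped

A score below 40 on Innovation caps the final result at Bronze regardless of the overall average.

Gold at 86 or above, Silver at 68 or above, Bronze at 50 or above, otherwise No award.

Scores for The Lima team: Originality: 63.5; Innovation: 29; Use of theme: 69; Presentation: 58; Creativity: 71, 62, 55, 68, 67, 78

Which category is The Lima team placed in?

Bronze

Creativity: drop 55 → average of remaining 5 = 346/5 = 69.2
Innovation score 29 < 40: minimum not met.
Weighted total:
  Originality 63.5 × 0.11 = 6.985
  Innovation 29 × 0.05 = 1.45
  Use of theme 69 × 0.2 = 13.8
  Presentation 58 × 0.47 = 27.26
  Creativity 69.2 × 0.17 = 11.764
Sum = 61.259
61.259 would be Bronze; cap at Bronze applies → Bronze.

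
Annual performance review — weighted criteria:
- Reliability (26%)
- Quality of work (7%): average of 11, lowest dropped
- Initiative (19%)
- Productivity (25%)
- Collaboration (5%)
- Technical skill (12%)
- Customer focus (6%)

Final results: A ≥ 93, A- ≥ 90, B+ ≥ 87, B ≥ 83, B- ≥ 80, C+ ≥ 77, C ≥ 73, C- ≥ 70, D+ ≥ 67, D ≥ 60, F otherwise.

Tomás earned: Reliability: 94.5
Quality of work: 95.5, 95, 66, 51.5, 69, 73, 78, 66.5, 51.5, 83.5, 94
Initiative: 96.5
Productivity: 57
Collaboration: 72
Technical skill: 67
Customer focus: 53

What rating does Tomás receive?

Quality of work: drop 51.5 → average of remaining 10 = 772/10 = 77.2
Weighted total:
  Reliability 94.5 × 0.26 = 24.57
  Quality of work 77.2 × 0.07 = 5.404
  Initiative 96.5 × 0.19 = 18.335
  Productivity 57 × 0.25 = 14.25
  Collaboration 72 × 0.05 = 3.6
  Technical skill 67 × 0.12 = 8.04
  Customer focus 53 × 0.06 = 3.18
Sum = 77.379
77.379 is ≥ 77 and < 80 → C+

C+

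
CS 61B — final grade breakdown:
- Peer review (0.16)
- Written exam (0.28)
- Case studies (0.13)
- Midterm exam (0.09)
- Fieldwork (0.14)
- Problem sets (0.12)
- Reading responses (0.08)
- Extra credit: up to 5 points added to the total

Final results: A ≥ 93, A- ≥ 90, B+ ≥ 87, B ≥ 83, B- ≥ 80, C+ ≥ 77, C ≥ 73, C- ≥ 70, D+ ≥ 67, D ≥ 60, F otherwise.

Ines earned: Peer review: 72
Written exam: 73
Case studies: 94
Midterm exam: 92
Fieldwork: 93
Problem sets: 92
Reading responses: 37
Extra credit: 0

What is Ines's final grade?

C+

Weighted total:
  Peer review 72 × 0.16 = 11.52
  Written exam 73 × 0.28 = 20.44
  Case studies 94 × 0.13 = 12.22
  Midterm exam 92 × 0.09 = 8.28
  Fieldwork 93 × 0.14 = 13.02
  Problem sets 92 × 0.12 = 11.04
  Reading responses 37 × 0.08 = 2.96
Sum = 79.48
Extra credit: 79.48 + 0 = 79.48
79.48 is ≥ 77 and < 80 → C+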